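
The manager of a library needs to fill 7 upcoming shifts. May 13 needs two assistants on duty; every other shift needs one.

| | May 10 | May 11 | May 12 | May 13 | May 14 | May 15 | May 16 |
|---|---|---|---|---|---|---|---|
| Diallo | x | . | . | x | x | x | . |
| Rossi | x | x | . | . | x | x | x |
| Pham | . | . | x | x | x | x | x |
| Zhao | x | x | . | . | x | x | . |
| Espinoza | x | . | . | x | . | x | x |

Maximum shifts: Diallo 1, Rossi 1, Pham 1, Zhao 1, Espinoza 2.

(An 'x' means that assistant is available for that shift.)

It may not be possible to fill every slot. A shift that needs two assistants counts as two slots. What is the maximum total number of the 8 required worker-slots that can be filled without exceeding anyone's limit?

Total capacity across all assistants is 1+1+1+1+2 = 6, and 8 slots are needed, so at most 6 can be filled.
An assignment achieving 6: May 10→Zhao, May 11→Rossi, May 12→Pham, May 13→Diallo+Espinoza, May 16→Espinoza.
Loads: Diallo 1/1, Rossi 1/1, Pham 1/1, Zhao 1/1, Espinoza 2/2.

6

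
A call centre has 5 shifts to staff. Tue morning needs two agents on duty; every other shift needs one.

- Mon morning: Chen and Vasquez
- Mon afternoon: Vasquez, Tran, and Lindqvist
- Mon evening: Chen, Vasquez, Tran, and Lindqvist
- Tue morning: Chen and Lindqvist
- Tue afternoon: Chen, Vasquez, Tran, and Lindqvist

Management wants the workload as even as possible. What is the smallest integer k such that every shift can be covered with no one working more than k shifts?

2

With 4 agents and 6 worker-slots to fill, someone must work at least ⌈6/4⌉ = 2 shifts, so k ≥ 2.
k = 2 works: Mon morning→Chen, Mon afternoon→Vasquez, Mon evening→Vasquez, Tue morning→Chen+Lindqvist, Tue afternoon→Tran.
Loads: Chen 2, Vasquez 2, Tran 1, Lindqvist 1 — all ≤ 2.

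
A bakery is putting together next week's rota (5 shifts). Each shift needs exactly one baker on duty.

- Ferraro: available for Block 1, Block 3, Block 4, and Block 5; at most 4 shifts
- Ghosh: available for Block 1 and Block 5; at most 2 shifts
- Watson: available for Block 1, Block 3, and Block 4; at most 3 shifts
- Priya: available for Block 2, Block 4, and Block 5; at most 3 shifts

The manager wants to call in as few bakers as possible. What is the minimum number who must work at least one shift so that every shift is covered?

2

5 slots to fill and no one can take more than 4, so at least ⌈5/4⌉ = 2 bakers are needed.
Ferraro and Priya alone can cover everything: Block 1→Ferraro, Block 2→Priya, Block 3→Ferraro, Block 4→Ferraro, Block 5→Ferraro.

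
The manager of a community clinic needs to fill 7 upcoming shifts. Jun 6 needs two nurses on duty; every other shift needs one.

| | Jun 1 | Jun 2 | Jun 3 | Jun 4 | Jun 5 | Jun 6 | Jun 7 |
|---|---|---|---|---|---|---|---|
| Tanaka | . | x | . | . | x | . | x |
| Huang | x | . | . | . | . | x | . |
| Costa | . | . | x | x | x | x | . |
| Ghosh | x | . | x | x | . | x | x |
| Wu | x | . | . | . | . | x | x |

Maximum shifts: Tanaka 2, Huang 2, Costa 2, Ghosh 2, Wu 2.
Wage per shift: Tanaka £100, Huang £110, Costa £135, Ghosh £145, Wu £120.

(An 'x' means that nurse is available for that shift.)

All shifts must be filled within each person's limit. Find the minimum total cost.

Jun 2 can only be covered by Tanaka, so that assignment is forced.
Picking the cheapest available nurse for each shift independently would cost £910, but that ignores the shift limits.
An optimal schedule: Jun 1→Huang, Jun 2→Tanaka, Jun 3→Costa, Jun 4→Costa, Jun 5→Tanaka, Jun 6→Huang+Wu, Jun 7→Wu.
Total: 110 + 100 + 135 + 135 + 100 + 110 + 120 + 120 = £930.

£930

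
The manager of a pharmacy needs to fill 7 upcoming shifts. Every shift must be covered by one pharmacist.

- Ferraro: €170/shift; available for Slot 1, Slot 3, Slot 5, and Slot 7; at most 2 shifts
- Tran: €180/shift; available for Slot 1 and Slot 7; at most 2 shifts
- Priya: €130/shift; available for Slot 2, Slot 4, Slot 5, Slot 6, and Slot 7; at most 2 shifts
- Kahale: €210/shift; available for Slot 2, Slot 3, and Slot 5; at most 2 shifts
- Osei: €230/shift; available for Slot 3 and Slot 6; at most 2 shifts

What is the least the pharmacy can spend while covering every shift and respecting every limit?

Slot 4 can only be covered by Priya, so that assignment is forced.
Picking the cheapest available pharmacist for each shift independently would cost €990, but that ignores the shift limits.
An optimal schedule: Slot 1→Tran, Slot 2→Kahale, Slot 3→Ferraro, Slot 4→Priya, Slot 5→Ferraro, Slot 6→Priya, Slot 7→Tran.
Total: 180 + 210 + 170 + 130 + 170 + 130 + 180 = €1170.

€1170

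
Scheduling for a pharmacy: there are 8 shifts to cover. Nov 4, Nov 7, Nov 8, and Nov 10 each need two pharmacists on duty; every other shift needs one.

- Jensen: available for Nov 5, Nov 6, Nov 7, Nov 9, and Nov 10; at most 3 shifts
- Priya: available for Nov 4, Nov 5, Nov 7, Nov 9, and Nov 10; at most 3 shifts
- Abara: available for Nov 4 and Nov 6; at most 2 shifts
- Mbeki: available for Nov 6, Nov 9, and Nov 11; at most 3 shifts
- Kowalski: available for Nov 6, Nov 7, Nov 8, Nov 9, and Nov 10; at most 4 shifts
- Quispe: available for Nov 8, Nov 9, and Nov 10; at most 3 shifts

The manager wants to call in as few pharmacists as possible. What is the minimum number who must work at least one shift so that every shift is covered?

5

12 slots to fill and no one can take more than 4, so at least ⌈12/4⌉ = 3 pharmacists are needed.
Shifts {Nov 4, Nov 8, Nov 11} need 5 slots, but among the pharmacists available for them (Priya, Abara, Mbeki, Kowalski, and Quispe) any 4 together supply at most 4. So 4 pharmacists are not enough.
Priya, Abara, Mbeki, Kowalski, and Quispe alone can cover everything: Nov 4→Priya+Abara, Nov 5→Priya, Nov 6→Abara, Nov 7→Priya+Kowalski, Nov 8→Kowalski+Quispe, Nov 9→Mbeki, Nov 10→Kowalski+Quispe, Nov 11→Mbeki.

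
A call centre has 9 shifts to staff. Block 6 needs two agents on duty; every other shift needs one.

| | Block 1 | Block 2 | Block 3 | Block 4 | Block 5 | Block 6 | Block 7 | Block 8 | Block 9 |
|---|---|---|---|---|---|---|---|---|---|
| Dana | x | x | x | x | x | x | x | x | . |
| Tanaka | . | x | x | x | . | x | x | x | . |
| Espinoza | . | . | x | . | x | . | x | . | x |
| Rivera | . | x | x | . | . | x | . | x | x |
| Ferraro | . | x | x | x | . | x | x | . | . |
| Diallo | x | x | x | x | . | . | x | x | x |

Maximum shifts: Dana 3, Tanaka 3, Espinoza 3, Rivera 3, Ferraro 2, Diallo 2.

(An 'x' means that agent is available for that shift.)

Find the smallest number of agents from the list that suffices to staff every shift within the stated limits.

4

10 slots to fill and no one can take more than 3, so at least ⌈10/3⌉ = 4 agents are needed.
Dana, Tanaka, Espinoza, and Rivera alone can cover everything: Block 1→Dana, Block 2→Tanaka, Block 3→Espinoza, Block 4→Dana, Block 5→Dana, Block 6→Tanaka+Rivera, Block 7→Tanaka, Block 8→Rivera, Block 9→Espinoza.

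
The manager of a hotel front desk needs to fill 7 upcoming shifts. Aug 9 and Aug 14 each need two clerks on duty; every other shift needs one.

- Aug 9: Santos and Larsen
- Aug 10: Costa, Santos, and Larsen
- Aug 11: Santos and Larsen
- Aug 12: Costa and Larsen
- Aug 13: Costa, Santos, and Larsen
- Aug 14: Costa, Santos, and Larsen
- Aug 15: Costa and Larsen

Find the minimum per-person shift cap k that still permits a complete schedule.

With 3 clerks and 9 worker-slots to fill, someone must work at least ⌈9/3⌉ = 3 shifts, so k ≥ 3.
k = 3 works: Aug 9→Santos+Larsen, Aug 10→Costa, Aug 11→Santos, Aug 12→Costa, Aug 13→Larsen, Aug 14→Santos+Larsen, Aug 15→Costa.
Loads: Costa 3, Santos 3, Larsen 3 — all ≤ 3.

3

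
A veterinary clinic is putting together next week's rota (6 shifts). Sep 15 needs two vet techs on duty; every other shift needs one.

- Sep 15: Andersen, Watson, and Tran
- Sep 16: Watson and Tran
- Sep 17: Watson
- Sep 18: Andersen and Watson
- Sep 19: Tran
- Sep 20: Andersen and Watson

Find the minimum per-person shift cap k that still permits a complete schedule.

3

With 3 vet techs and 7 worker-slots to fill, someone must work at least ⌈7/3⌉ = 3 shifts, so k ≥ 3.
k = 3 works: Sep 15→Andersen+Watson, Sep 16→Watson, Sep 17→Watson, Sep 18→Andersen, Sep 19→Tran, Sep 20→Andersen.
Loads: Andersen 3, Watson 3, Tran 1 — all ≤ 3.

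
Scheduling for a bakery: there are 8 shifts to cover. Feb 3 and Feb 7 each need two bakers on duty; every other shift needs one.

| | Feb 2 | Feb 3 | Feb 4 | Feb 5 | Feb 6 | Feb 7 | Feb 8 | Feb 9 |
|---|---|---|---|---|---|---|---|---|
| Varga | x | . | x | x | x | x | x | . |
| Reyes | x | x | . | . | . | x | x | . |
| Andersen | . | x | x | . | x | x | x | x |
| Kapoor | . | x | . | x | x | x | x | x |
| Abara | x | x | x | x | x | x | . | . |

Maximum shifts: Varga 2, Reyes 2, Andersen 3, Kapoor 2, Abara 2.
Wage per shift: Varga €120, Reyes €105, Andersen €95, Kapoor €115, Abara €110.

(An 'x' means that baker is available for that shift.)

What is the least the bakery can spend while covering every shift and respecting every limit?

Picking the cheapest available baker for each shift independently would cost €995, but that ignores the shift limits.
An optimal schedule: Feb 2→Reyes, Feb 3→Abara+Kapoor, Feb 4→Andersen, Feb 5→Abara, Feb 6→Andersen, Feb 7→Kapoor+Varga, Feb 8→Reyes, Feb 9→Andersen.
Total: 105 + 110 + 115 + 95 + 110 + 95 + 115 + 120 + 105 + 95 = €1065.

€1065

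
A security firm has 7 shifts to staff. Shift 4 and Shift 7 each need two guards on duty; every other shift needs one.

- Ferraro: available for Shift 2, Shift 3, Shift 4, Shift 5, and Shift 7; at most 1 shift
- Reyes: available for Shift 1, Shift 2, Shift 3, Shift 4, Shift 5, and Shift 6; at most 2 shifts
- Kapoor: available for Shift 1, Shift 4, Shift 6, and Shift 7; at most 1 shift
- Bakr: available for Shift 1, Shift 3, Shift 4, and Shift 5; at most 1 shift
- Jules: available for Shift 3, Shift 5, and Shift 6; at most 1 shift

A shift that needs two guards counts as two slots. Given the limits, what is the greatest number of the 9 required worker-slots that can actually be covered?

Total capacity across all guards is 1+2+1+1+1 = 6, and 9 slots are needed, so at most 6 can be filled.
An assignment achieving 6: Shift 1→Reyes, Shift 2→Ferraro, Shift 3→Bakr, Shift 5→Jules, Shift 6→Reyes, Shift 7→Kapoor.
Loads: Ferraro 1/1, Reyes 2/2, Kapoor 1/1, Bakr 1/1, Jules 1/1.

6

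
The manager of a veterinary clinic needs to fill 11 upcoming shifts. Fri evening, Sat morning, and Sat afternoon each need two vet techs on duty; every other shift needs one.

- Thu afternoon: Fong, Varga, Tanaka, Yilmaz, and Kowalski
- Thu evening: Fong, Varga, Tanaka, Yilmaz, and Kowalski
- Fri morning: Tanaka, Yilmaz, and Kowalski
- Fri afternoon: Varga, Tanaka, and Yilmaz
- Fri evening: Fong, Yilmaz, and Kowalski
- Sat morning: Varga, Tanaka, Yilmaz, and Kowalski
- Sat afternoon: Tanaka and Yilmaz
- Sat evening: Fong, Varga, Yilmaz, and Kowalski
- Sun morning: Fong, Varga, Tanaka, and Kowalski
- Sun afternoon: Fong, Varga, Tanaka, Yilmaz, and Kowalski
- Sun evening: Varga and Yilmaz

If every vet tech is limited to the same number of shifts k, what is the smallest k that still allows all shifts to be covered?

With 5 vet techs and 14 worker-slots to fill, someone must work at least ⌈14/5⌉ = 3 shifts, so k ≥ 3.
k = 3 works: Thu afternoon→Varga, Thu evening→Tanaka, Fri morning→Tanaka, Fri afternoon→Varga, Fri evening→Fong+Yilmaz, Sat morning→Yilmaz+Kowalski, Sat afternoon→Tanaka+Yilmaz, Sat evening→Fong, Sun morning→Fong, Sun afternoon→Kowalski, Sun evening→Varga.
Loads: Fong 3, Varga 3, Tanaka 3, Yilmaz 3, Kowalski 2 — all ≤ 3.

3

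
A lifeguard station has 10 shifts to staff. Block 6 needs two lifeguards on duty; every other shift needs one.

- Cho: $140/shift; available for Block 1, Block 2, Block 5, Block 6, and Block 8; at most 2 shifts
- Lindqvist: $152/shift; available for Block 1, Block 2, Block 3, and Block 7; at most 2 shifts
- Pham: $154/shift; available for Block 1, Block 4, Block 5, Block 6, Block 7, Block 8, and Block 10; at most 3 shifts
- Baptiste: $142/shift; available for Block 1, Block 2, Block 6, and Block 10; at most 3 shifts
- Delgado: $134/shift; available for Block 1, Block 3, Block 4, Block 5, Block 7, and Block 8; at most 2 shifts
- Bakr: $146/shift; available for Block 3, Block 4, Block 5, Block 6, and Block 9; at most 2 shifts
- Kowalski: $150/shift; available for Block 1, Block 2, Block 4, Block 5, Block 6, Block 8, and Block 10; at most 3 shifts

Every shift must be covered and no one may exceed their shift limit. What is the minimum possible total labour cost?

$1566

Block 9 can only be covered by Bakr, so that assignment is forced.
Picking the cheapest available lifeguard for each shift independently would cost $1514, but that ignores the shift limits.
An optimal schedule: Block 1→Baptiste, Block 2→Cho, Block 3→Delgado, Block 4→Bakr, Block 5→Kowalski, Block 6→Baptiste+Kowalski, Block 7→Delgado, Block 8→Cho, Block 9→Bakr, Block 10→Baptiste.
Total: 142 + 140 + 134 + 146 + 150 + 142 + 150 + 134 + 140 + 146 + 142 = $1566.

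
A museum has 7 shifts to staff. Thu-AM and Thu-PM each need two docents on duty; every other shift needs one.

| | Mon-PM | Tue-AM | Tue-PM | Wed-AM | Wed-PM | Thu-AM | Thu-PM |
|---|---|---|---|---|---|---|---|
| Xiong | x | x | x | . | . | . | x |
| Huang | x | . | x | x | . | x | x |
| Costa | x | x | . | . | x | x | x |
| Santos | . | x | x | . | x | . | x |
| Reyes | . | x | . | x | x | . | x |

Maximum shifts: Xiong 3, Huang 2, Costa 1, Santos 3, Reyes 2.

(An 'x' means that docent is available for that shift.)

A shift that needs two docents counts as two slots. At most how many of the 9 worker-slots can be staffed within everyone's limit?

9

Total capacity across all docents is 3+2+1+3+2 = 11, and 9 slots are needed, so at most 9 can be filled.
An assignment achieving 9: Mon-PM→Xiong, Tue-AM→Xiong, Tue-PM→Xiong, Wed-AM→Huang, Wed-PM→Santos, Thu-AM→Huang+Costa, Thu-PM→Santos+Reyes.
Loads: Xiong 3/3, Huang 2/2, Costa 1/1, Santos 2/3, Reyes 1/2.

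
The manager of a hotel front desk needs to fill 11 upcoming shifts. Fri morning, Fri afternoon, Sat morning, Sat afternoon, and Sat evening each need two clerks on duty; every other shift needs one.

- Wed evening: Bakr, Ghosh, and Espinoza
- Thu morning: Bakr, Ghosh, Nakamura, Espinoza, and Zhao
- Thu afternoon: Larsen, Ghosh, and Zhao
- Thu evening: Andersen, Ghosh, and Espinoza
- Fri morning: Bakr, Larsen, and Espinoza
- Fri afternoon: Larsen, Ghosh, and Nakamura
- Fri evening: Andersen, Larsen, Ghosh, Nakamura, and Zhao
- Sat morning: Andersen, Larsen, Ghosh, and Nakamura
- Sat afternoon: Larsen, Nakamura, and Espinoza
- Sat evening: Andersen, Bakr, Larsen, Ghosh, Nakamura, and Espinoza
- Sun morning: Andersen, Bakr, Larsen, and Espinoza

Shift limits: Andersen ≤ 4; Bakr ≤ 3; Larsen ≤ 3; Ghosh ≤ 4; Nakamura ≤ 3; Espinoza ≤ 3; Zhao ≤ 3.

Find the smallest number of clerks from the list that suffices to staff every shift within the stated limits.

16 slots to fill and no one can take more than 4, so at least ⌈16/4⌉ = 4 clerks are needed.
Any 4 clerks together have capacity at most 4+4+3+3 = 14 < 16 slots, so 4 can never suffice.
Andersen, Bakr, Larsen, Ghosh, and Nakamura alone can cover everything: Wed evening→Bakr, Thu morning→Bakr, Thu afternoon→Larsen, Thu evening→Andersen, Fri morning→Bakr+Larsen, Fri afternoon→Ghosh+Nakamura, Fri evening→Andersen, Sat morning→Andersen+Ghosh, Sat afternoon→Larsen+Nakamura, Sat evening→Ghosh+Nakamura, Sun morning→Andersen.

5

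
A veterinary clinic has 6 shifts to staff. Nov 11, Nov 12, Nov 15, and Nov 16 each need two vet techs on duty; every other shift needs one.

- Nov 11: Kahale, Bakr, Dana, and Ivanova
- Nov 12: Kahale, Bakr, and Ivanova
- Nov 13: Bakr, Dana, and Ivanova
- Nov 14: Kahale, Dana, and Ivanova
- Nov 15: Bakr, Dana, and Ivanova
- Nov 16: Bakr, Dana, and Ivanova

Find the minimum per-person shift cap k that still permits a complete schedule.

With 4 vet techs and 10 worker-slots to fill, someone must work at least ⌈10/4⌉ = 3 shifts, so k ≥ 3.
k = 3 works: Nov 11→Kahale+Dana, Nov 12→Kahale+Bakr, Nov 13→Bakr, Nov 14→Kahale, Nov 15→Bakr+Dana, Nov 16→Dana+Ivanova.
Loads: Kahale 3, Bakr 3, Dana 3, Ivanova 1 — all ≤ 3.

3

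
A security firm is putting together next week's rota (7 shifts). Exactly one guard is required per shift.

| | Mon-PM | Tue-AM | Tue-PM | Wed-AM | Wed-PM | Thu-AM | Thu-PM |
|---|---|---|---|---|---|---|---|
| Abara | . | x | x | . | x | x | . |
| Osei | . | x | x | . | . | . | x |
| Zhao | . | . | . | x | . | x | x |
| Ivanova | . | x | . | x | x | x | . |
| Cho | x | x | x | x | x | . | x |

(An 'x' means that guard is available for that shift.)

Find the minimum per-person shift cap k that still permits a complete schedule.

With 5 guards and 7 worker-slots to fill, someone must work at least ⌈7/5⌉ = 2 shifts, so k ≥ 2.
k = 2 works: Mon-PM→Cho, Tue-AM→Osei, Tue-PM→Abara, Wed-AM→Zhao, Wed-PM→Abara, Thu-AM→Zhao, Thu-PM→Osei.
Loads: Abara 2, Osei 2, Zhao 2, Ivanova 0, Cho 1 — all ≤ 2.

2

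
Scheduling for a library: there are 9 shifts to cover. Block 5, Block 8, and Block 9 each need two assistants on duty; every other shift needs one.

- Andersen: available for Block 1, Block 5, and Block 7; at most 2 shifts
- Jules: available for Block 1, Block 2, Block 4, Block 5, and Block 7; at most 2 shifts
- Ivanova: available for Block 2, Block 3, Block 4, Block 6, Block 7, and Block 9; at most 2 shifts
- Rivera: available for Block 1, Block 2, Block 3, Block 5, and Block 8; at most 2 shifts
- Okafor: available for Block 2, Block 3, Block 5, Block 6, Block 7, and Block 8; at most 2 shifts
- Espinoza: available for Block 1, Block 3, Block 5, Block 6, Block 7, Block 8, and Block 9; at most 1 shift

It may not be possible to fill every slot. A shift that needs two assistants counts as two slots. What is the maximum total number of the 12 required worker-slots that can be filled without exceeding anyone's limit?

Total capacity across all assistants is 2+2+2+2+2+1 = 11, and 12 slots are needed, so at most 11 can be filled.
An assignment achieving 11: Block 1→Andersen, Block 2→Jules, Block 3→Rivera, Block 4→Jules, Block 5→Andersen+Okafor, Block 6→Ivanova, Block 8→Rivera+Okafor, Block 9→Ivanova+Espinoza.
Loads: Andersen 2/2, Jules 2/2, Ivanova 2/2, Rivera 2/2, Okafor 2/2, Espinoza 1/1.

11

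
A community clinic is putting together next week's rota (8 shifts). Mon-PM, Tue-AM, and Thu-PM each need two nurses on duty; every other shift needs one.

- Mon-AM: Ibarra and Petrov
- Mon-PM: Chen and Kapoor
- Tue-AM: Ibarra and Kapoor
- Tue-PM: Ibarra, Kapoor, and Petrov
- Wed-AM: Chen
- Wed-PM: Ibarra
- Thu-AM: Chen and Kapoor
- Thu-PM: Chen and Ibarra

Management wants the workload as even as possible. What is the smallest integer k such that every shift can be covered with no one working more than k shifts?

3

With 4 nurses and 11 worker-slots to fill, someone must work at least ⌈11/4⌉ = 3 shifts, so k ≥ 3.
k = 3 works: Mon-AM→Petrov, Mon-PM→Chen+Kapoor, Tue-AM→Ibarra+Kapoor, Tue-PM→Petrov, Wed-AM→Chen, Wed-PM→Ibarra, Thu-AM→Kapoor, Thu-PM→Chen+Ibarra.
Loads: Chen 3, Ibarra 3, Kapoor 3, Petrov 2 — all ≤ 3.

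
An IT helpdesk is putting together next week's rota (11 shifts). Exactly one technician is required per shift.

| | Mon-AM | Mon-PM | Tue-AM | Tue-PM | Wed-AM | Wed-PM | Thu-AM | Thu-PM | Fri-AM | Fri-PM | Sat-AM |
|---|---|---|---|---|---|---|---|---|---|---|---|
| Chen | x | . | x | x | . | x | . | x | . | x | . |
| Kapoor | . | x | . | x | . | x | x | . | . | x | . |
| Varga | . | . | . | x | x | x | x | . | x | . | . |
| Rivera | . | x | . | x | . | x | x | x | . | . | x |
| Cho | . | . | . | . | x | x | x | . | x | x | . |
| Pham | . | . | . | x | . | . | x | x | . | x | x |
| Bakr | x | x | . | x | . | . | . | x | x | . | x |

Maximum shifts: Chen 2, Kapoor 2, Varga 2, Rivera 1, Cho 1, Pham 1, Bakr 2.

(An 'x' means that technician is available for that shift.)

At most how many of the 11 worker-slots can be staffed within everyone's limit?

11

Total capacity across all technicians is 2+2+2+1+1+1+2 = 11, and 11 slots are needed, so at most 11 can be filled.
An assignment achieving 11: Mon-AM→Chen, Mon-PM→Kapoor, Tue-AM→Chen, Tue-PM→Bakr, Wed-AM→Varga, Wed-PM→Cho, Thu-AM→Pham, Thu-PM→Bakr, Fri-AM→Varga, Fri-PM→Kapoor, Sat-AM→Rivera.
Loads: Chen 2/2, Kapoor 2/2, Varga 2/2, Rivera 1/1, Cho 1/1, Pham 1/1, Bakr 2/2.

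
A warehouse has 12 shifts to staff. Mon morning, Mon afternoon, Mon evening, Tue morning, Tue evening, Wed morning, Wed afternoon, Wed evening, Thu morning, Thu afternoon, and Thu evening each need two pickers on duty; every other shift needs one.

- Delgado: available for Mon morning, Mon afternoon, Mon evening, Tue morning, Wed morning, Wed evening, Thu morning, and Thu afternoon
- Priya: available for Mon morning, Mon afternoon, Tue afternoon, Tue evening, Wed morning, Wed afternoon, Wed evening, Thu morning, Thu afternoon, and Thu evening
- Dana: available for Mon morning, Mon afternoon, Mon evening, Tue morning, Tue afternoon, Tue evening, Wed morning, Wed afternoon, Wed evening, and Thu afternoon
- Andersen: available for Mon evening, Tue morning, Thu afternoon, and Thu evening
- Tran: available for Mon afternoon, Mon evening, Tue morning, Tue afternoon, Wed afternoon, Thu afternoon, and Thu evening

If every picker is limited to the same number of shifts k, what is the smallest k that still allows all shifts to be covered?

5

With 5 pickers and 23 worker-slots to fill, someone must work at least ⌈23/5⌉ = 5 shifts, so k ≥ 5.
k = 5 works: Mon morning→Delgado+Priya, Mon afternoon→Delgado+Dana, Mon evening→Dana+Andersen, Tue morning→Andersen+Tran, Tue afternoon→Priya, Tue evening→Priya+Dana, Wed morning→Delgado+Priya, Wed afternoon→Dana+Tran, Wed evening→Delgado+Dana, Thu morning→Delgado+Priya, Thu afternoon→Andersen+Tran, Thu evening→Andersen+Tran.
Loads: Delgado 5, Priya 5, Dana 5, Andersen 4, Tran 4 — all ≤ 5.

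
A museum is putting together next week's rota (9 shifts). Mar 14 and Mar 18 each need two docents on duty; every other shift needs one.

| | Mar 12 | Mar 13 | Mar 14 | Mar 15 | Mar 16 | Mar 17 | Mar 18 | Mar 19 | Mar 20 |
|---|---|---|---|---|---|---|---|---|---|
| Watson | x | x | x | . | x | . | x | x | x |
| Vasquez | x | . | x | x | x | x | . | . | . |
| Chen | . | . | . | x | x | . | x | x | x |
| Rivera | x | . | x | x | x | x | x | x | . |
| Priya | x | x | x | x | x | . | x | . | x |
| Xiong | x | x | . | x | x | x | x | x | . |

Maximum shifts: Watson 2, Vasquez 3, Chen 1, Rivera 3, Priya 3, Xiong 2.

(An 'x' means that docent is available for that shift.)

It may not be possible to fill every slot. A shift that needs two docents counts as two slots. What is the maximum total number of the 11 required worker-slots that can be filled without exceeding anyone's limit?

Total capacity across all docents is 2+3+1+3+3+2 = 14, and 11 slots are needed, so at most 11 can be filled.
An assignment achieving 11: Mar 12→Vasquez, Mar 13→Watson, Mar 14→Vasquez+Rivera, Mar 15→Rivera, Mar 16→Priya, Mar 17→Vasquez, Mar 18→Rivera+Priya, Mar 19→Chen, Mar 20→Watson.
Loads: Watson 2/2, Vasquez 3/3, Chen 1/1, Rivera 3/3, Priya 2/3, Xiong 0/2.

11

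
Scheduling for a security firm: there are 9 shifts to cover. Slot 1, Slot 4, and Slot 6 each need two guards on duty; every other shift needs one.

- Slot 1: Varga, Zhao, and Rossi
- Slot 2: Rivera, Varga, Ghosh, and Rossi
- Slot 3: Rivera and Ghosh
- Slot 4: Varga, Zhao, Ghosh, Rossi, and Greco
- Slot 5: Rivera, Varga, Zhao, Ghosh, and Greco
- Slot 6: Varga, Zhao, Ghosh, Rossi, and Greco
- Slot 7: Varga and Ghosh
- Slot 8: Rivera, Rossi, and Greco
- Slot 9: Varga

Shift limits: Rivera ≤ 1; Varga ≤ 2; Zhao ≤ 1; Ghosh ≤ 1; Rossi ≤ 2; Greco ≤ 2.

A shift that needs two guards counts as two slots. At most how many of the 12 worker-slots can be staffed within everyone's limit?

Total capacity across all guards is 1+2+1+1+2+2 = 9, and 12 slots are needed, so at most 9 can be filled.
An assignment achieving 9: Slot 1→Zhao+Rossi, Slot 2→Ghosh, Slot 3→Rivera, Slot 4→Greco, Slot 5→Greco, Slot 7→Varga, Slot 8→Rossi, Slot 9→Varga.
Loads: Rivera 1/1, Varga 2/2, Zhao 1/1, Ghosh 1/1, Rossi 2/2, Greco 2/2.

9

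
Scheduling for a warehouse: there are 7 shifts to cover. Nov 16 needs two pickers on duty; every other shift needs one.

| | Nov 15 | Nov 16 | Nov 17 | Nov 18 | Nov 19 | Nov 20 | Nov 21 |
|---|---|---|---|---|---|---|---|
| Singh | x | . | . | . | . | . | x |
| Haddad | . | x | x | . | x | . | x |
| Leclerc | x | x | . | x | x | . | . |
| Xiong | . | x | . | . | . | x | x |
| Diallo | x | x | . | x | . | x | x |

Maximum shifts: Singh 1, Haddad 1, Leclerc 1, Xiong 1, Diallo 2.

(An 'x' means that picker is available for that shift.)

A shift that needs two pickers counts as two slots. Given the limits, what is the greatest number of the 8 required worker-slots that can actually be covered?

Total capacity across all pickers is 1+1+1+1+2 = 6, and 8 slots are needed, so at most 6 can be filled.
An assignment achieving 6: Nov 15→Singh, Nov 16→Diallo, Nov 17→Haddad, Nov 18→Leclerc, Nov 20→Xiong, Nov 21→Diallo.
Loads: Singh 1/1, Haddad 1/1, Leclerc 1/1, Xiong 1/1, Diallo 2/2.

6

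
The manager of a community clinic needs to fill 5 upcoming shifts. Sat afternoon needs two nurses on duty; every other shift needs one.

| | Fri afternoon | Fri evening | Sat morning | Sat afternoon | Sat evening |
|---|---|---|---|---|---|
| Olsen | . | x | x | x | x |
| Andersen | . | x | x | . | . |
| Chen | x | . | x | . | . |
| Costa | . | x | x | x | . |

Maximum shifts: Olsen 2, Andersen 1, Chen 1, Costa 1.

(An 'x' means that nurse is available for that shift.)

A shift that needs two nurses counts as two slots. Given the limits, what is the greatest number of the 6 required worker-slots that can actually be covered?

Total capacity across all nurses is 2+1+1+1 = 5, and 6 slots are needed, so at most 5 can be filled.
An assignment achieving 5: Fri afternoon→Chen, Fri evening→Andersen, Sat afternoon→Olsen+Costa, Sat evening→Olsen.
Loads: Olsen 2/2, Andersen 1/1, Chen 1/1, Costa 1/1.

5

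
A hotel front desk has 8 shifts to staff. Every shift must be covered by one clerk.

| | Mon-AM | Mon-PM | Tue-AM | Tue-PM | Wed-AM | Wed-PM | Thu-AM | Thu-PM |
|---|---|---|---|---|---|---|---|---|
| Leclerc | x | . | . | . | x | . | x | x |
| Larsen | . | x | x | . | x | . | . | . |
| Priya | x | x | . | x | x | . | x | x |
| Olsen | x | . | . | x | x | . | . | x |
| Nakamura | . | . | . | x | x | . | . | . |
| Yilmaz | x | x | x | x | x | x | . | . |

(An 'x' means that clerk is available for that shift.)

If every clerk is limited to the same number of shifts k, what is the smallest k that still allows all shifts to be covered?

With 6 clerks and 8 worker-slots to fill, someone must work at least ⌈8/6⌉ = 2 shifts, so k ≥ 2.
k = 2 works: Mon-AM→Priya, Mon-PM→Larsen, Tue-AM→Larsen, Tue-PM→Priya, Wed-AM→Olsen, Wed-PM→Yilmaz, Thu-AM→Leclerc, Thu-PM→Leclerc.
Loads: Leclerc 2, Larsen 2, Priya 2, Olsen 1, Nakamura 0, Yilmaz 1 — all ≤ 2.

2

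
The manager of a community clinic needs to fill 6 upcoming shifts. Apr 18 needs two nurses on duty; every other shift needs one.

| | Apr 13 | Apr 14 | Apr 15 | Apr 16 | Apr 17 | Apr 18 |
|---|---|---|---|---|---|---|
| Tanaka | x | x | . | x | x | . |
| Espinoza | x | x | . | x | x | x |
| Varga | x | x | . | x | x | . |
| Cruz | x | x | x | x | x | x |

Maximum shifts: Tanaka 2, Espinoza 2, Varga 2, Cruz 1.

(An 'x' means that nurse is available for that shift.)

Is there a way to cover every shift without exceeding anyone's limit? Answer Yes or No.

Total capacity is 7 and 7 slots are needed, so capacity alone doesn't rule it out.
Shifts {Apr 15, Apr 18} need 3 worker-slots in total, but the nurses available for any of those shifts (Espinoza and Cruz) can supply at most 2 among them. So no valid schedule exists.

No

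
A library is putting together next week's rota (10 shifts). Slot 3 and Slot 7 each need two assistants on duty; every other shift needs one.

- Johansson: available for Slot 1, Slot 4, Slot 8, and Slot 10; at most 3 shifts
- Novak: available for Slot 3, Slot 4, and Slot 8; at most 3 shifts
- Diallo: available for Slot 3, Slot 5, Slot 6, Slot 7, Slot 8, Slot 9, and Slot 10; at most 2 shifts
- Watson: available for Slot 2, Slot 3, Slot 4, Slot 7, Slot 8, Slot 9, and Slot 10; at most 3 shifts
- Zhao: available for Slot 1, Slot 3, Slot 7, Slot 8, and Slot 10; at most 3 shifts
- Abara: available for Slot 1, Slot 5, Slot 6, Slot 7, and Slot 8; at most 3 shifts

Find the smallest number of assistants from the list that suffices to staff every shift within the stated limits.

12 slots to fill and no one can take more than 3, so at least ⌈12/3⌉ = 4 assistants are needed.
Johansson, Watson, Zhao, and Abara alone can cover everything: Slot 1→Johansson, Slot 2→Watson, Slot 3→Watson+Zhao, Slot 4→Johansson, Slot 5→Abara, Slot 6→Abara, Slot 7→Zhao+Abara, Slot 8→Zhao, Slot 9→Watson, Slot 10→Johansson.

4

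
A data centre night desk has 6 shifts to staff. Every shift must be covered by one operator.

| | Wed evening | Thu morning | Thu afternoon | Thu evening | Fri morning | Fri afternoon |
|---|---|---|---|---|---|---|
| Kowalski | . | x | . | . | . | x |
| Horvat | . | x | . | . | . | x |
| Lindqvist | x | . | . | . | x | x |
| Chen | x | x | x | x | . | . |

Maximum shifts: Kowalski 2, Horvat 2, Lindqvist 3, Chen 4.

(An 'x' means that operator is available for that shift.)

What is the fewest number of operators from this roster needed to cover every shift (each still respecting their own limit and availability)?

6 slots to fill and no one can take more than 4, so at least ⌈6/4⌉ = 2 operators are needed.
Lindqvist and Chen alone can cover everything: Wed evening→Lindqvist, Thu morning→Chen, Thu afternoon→Chen, Thu evening→Chen, Fri morning→Lindqvist, Fri afternoon→Lindqvist.

2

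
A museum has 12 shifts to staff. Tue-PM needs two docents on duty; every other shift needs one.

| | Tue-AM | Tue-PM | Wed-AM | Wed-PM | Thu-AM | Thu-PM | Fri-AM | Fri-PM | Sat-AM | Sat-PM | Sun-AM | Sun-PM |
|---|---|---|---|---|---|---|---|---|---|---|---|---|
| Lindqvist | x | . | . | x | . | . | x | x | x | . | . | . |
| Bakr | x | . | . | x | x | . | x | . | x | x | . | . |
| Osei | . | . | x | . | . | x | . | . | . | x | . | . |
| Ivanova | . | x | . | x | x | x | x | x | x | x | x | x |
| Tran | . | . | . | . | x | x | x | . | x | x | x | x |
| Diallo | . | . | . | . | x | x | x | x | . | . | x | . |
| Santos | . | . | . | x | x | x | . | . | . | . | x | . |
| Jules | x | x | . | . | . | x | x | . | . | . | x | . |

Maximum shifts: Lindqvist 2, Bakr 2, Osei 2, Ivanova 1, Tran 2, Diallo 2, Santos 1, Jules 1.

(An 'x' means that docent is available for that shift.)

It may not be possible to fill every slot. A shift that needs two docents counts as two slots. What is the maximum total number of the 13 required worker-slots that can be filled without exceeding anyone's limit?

Total capacity across all docents is 2+2+2+1+2+2+1+1 = 13, and 13 slots are needed, so at most 13 can be filled.
An assignment achieving 13: Tue-AM→Lindqvist, Tue-PM→Ivanova+Jules, Wed-AM→Osei, Wed-PM→Bakr, Thu-AM→Tran, Thu-PM→Santos, Fri-AM→Diallo, Fri-PM→Lindqvist, Sat-AM→Bakr, Sat-PM→Osei, Sun-AM→Diallo, Sun-PM→Tran.
Loads: Lindqvist 2/2, Bakr 2/2, Osei 2/2, Ivanova 1/1, Tran 2/2, Diallo 2/2, Santos 1/1, Jules 1/1.

13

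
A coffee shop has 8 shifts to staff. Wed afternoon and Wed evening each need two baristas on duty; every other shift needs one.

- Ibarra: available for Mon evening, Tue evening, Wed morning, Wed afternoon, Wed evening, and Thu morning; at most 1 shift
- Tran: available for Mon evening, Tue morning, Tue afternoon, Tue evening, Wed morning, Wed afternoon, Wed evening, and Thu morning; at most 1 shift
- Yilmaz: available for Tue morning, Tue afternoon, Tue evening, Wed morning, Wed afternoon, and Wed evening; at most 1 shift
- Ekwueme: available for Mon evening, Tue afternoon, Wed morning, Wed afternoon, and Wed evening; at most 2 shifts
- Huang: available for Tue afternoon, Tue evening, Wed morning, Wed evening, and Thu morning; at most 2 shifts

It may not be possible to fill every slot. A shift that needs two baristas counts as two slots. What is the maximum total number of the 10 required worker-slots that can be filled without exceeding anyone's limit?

Total capacity across all baristas is 1+1+1+2+2 = 7, and 10 slots are needed, so at most 7 can be filled.
An assignment achieving 7: Mon evening→Ibarra, Tue morning→Tran, Tue afternoon→Yilmaz, Tue evening→Huang, Wed morning→Ekwueme, Wed afternoon→Ekwueme, Thu morning→Huang.
Loads: Ibarra 1/1, Tran 1/1, Yilmaz 1/1, Ekwueme 2/2, Huang 2/2.

7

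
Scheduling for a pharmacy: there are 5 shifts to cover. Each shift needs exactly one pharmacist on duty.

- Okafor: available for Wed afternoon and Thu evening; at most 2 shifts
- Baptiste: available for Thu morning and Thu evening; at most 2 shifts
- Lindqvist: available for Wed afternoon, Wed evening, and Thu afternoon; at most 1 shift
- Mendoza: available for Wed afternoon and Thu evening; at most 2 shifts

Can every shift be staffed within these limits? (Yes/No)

Total capacity is 7 and 5 slots are needed, so capacity alone doesn't rule it out.
Shifts {Wed evening, Thu afternoon} need 2 worker-slots in total, but the pharmacists available for any of those shifts (Lindqvist) can supply at most 1 among them. So no valid schedule exists.

No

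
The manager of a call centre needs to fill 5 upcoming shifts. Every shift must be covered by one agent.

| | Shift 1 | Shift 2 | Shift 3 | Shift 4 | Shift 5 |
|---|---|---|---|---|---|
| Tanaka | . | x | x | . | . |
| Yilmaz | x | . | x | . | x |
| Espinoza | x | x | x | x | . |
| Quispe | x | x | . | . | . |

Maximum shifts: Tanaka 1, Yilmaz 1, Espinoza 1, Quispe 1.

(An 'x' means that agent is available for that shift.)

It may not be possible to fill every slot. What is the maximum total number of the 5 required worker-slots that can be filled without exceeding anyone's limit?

4

Total capacity across all agents is 1+1+1+1 = 4, and 5 slots are needed, so at most 4 can be filled.
An assignment achieving 4: Shift 1→Quispe, Shift 2→Tanaka, Shift 4→Espinoza, Shift 5→Yilmaz.
Loads: Tanaka 1/1, Yilmaz 1/1, Espinoza 1/1, Quispe 1/1.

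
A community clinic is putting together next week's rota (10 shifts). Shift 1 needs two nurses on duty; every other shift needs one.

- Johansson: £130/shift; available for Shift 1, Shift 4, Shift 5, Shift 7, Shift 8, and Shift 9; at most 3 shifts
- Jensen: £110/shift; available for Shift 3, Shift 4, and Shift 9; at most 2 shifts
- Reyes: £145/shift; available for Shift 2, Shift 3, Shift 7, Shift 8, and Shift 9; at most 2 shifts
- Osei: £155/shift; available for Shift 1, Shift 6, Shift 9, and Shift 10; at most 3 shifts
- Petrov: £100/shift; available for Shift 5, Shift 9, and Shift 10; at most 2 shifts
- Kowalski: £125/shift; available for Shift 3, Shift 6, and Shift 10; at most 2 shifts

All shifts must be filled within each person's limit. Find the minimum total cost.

Shift 1 can only be covered by Johansson and Osei, so that assignment is forced.
Shift 2 can only be covered by Reyes, so that assignment is forced.
Picking the cheapest available nurse for each shift independently would cost £1335, but that ignores the shift limits.
An optimal schedule: Shift 1→Johansson+Osei, Shift 2→Reyes, Shift 3→Jensen, Shift 4→Jensen, Shift 5→Petrov, Shift 6→Kowalski, Shift 7→Johansson, Shift 8→Johansson, Shift 9→Petrov, Shift 10→Kowalski.
Total: 130 + 155 + 145 + 110 + 110 + 100 + 125 + 130 + 130 + 100 + 125 = £1360.

£1360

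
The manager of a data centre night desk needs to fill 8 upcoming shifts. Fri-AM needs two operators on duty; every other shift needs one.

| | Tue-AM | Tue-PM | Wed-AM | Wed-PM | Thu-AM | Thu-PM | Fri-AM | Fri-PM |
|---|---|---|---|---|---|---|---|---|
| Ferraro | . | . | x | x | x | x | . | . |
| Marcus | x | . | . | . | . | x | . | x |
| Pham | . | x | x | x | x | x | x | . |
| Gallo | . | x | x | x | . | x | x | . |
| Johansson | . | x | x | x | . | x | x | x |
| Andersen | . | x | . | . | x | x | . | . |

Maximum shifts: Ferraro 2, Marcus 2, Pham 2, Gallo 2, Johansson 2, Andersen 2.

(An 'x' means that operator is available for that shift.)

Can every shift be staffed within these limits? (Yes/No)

Tue-AM can only be covered by Marcus, so that assignment is forced.
One valid schedule: Tue-AM→Marcus, Tue-PM→Pham, Wed-AM→Ferraro, Wed-PM→Gallo, Thu-AM→Ferraro, Thu-PM→Johansson, Fri-AM→Pham+Gallo, Fri-PM→Marcus.
Loads: Ferraro 2/2, Marcus 2/2, Pham 2/2, Gallo 2/2, Johansson 1/2, Andersen 0/2 — all within limits.

Yes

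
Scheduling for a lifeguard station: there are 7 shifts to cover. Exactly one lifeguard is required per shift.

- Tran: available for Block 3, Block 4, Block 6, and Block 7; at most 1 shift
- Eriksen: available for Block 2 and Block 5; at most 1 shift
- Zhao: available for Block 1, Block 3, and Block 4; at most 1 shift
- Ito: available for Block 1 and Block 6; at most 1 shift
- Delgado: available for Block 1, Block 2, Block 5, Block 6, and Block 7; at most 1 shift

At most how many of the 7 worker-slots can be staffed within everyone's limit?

5

Total capacity across all lifeguards is 1+1+1+1+1 = 5, and 7 slots are needed, so at most 5 can be filled.
An assignment achieving 5: Block 1→Ito, Block 2→Eriksen, Block 3→Tran, Block 4→Zhao, Block 5→Delgado.
Loads: Tran 1/1, Eriksen 1/1, Zhao 1/1, Ito 1/1, Delgado 1/1.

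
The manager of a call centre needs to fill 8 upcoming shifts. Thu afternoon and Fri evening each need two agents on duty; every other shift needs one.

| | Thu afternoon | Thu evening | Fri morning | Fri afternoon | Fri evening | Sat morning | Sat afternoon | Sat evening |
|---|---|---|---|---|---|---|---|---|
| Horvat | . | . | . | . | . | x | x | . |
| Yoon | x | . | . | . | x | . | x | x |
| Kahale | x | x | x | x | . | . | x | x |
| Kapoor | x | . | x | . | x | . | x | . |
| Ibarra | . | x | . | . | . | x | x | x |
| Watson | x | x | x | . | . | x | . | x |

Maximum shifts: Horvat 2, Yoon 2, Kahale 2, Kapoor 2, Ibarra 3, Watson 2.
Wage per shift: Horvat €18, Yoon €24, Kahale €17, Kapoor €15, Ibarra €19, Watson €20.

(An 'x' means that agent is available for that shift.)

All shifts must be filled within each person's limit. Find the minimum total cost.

€182

Fri afternoon can only be covered by Kahale, so that assignment is forced.
Fri evening can only be covered by Yoon and Kapoor, so that assignment is forced.
Picking the cheapest available agent for each shift independently would cost €170, but that ignores the shift limits.
An optimal schedule: Thu afternoon→Kahale+Watson, Thu evening→Ibarra, Fri morning→Kapoor, Fri afternoon→Kahale, Fri evening→Kapoor+Yoon, Sat morning→Horvat, Sat afternoon→Horvat, Sat evening→Ibarra.
Total: 17 + 20 + 19 + 15 + 17 + 15 + 24 + 18 + 18 + 19 = €182.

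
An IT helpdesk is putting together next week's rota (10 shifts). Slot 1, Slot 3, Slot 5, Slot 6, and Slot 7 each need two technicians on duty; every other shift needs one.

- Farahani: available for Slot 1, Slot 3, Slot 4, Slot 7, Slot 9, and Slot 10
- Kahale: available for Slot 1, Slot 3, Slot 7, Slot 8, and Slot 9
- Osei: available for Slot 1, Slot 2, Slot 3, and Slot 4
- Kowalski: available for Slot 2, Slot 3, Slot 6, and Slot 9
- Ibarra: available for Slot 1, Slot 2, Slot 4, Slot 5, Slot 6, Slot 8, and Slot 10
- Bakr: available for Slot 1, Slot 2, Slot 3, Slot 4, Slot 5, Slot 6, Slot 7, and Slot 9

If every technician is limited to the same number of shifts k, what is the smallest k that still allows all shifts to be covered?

With 6 technicians and 15 worker-slots to fill, someone must work at least ⌈15/6⌉ = 3 shifts, so k ≥ 3.
k = 3 works: Slot 1→Osei+Ibarra, Slot 2→Osei, Slot 3→Osei+Kowalski, Slot 4→Farahani, Slot 5→Ibarra+Bakr, Slot 6→Kowalski+Ibarra, Slot 7→Farahani+Kahale, Slot 8→Kahale, Slot 9→Kahale, Slot 10→Farahani.
Loads: Farahani 3, Kahale 3, Osei 3, Kowalski 2, Ibarra 3, Bakr 1 — all ≤ 3.

3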